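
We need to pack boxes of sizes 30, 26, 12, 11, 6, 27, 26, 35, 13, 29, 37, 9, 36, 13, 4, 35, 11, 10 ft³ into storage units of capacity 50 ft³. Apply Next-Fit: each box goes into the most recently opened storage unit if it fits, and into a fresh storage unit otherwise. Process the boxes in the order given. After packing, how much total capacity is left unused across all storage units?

130

30 ft³ → storage unit 1 (remaining 20 ft³)
26 ft³ → storage unit 2 (remaining 24 ft³)
12 ft³ → storage unit 2 (remaining 12 ft³)
11 ft³ → storage unit 2 (remaining 1 ft³)
6 ft³ → storage unit 3 (remaining 44 ft³)
27 ft³ → storage unit 3 (remaining 17 ft³)
26 ft³ → storage unit 4 (remaining 24 ft³)
35 ft³ → storage unit 5 (remaining 15 ft³)
13 ft³ → storage unit 5 (remaining 2 ft³)
29 ft³ → storage unit 6 (remaining 21 ft³)
37 ft³ → storage unit 7 (remaining 13 ft³)
9 ft³ → storage unit 7 (remaining 4 ft³)
36 ft³ → storage unit 8 (remaining 14 ft³)
13 ft³ → storage unit 8 (remaining 1 ft³)
4 ft³ → storage unit 9 (remaining 46 ft³)
35 ft³ → storage unit 9 (remaining 11 ft³)
11 ft³ → storage unit 9 (remaining 0 ft³)
10 ft³ → storage unit 10 (remaining 40 ft³)
10 storage units × 50 ft³ = 500 ft³; used 370 ft³; unused 130 ft³.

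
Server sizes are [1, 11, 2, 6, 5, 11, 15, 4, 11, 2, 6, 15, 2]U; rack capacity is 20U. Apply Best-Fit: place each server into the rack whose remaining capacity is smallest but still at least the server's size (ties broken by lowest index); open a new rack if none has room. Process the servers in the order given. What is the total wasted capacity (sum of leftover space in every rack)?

9

Put 1U in rack 1; 19U remain.
Put 11U in rack 1; 8U remain.
Put 2U in rack 1; 6U remain.
Put 6U in rack 1; 0U remain.
Put 5U in rack 2; 15U remain.
Put 11U in rack 2; 4U remain.
Put 15U in rack 3; 5U remain.
Put 4U in rack 2; 0U remain.
Put 11U in rack 4; 9U remain.
Put 2U in rack 3; 3U remain.
Put 6U in rack 4; 3U remain.
Put 15U in rack 5; 5U remain.
Put 2U in rack 3; 1U remain.
5 racks × 20U = 100U; used 91U; unused 9U.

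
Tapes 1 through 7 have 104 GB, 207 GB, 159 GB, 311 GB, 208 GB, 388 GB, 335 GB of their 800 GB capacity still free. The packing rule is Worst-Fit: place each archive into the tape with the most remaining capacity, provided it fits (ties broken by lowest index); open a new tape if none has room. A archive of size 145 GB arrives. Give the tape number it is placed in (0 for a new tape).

6

Tapes with room: tape 2 (207 GB), tape 3 (159 GB), tape 4 (311 GB), tape 5 (208 GB), tape 6 (388 GB), tape 7 (335 GB).
Most room is tape 6 with 388 GB free.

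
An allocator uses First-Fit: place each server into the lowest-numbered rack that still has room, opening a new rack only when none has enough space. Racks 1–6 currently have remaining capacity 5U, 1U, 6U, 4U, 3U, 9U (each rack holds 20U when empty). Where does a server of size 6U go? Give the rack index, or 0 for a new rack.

Racks with room: rack 3 (6U), rack 6 (9U).
The first with room is rack 3.

3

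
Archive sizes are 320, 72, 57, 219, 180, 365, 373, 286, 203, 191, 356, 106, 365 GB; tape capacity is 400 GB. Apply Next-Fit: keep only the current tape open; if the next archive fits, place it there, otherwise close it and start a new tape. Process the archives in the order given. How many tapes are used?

10

tape 1: place 320 GB, 80 GB left
tape 1: place 72 GB, 8 GB left
tape 2: place 57 GB, 343 GB left
tape 2: place 219 GB, 124 GB left
tape 3: place 180 GB, 220 GB left
tape 4: place 365 GB, 35 GB left
tape 5: place 373 GB, 27 GB left
tape 6: place 286 GB, 114 GB left
tape 7: place 203 GB, 197 GB left
tape 7: place 191 GB, 6 GB left
tape 8: place 356 GB, 44 GB left
tape 9: place 106 GB, 294 GB left
tape 10: place 365 GB, 35 GB left
Final tapes: [320,72] [57,219] [180] [365] [373] [286] [203,191] [356] [106] [365].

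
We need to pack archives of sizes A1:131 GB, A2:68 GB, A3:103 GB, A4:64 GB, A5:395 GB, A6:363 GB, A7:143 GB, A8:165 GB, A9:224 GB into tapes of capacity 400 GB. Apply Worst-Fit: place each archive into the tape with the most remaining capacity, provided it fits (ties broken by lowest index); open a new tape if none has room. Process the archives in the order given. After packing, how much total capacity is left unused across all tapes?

Put A1 (131 GB) in tape 1; 269 GB remain.
Put A2 (68 GB) in tape 1; 201 GB remain.
Put A3 (103 GB) in tape 1; 98 GB remain.
Put A4 (64 GB) in tape 1; 34 GB remain.
Put A5 (395 GB) in tape 2; 5 GB remain.
Put A6 (363 GB) in tape 3; 37 GB remain.
Put A7 (143 GB) in tape 4; 257 GB remain.
Put A8 (165 GB) in tape 4; 92 GB remain.
Put A9 (224 GB) in tape 5; 176 GB remain.
5 tapes × 400 GB = 2000 GB; used 1656 GB; unused 344 GB.

344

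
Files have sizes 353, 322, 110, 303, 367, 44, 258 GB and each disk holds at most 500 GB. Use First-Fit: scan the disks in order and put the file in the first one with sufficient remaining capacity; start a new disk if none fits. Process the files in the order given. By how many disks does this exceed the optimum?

First-Fit: [353,110] [322,44] [303] [367] [258] → 5 disks.
5 files exceed 250 GB (half the capacity), and no two of those can share a disk, so at least 5 disks are needed.
So 5 is already optimal.

0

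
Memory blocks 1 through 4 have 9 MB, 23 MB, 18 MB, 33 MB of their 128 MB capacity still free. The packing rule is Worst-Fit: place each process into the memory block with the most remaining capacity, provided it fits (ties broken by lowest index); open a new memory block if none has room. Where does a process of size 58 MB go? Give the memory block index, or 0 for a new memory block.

No memory block has ≥ 58 MB free, so a new memory block is opened.

0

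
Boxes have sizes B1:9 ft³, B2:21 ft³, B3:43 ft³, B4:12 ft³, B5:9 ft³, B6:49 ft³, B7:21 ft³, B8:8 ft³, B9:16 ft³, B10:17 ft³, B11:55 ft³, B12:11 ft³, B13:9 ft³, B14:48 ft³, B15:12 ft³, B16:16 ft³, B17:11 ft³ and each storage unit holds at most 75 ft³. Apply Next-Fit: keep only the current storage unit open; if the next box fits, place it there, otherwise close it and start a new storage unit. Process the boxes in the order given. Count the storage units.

Put B1 (9 ft³) in storage unit 1; 66 ft³ remain.
Put B2 (21 ft³) in storage unit 1; 45 ft³ remain.
Put B3 (43 ft³) in storage unit 1; 2 ft³ remain.
Put B4 (12 ft³) in storage unit 2; 63 ft³ remain.
Put B5 (9 ft³) in storage unit 2; 54 ft³ remain.
Put B6 (49 ft³) in storage unit 2; 5 ft³ remain.
Put B7 (21 ft³) in storage unit 3; 54 ft³ remain.
Put B8 (8 ft³) in storage unit 3; 46 ft³ remain.
Put B9 (16 ft³) in storage unit 3; 30 ft³ remain.
Put B10 (17 ft³) in storage unit 3; 13 ft³ remain.
Put B11 (55 ft³) in storage unit 4; 20 ft³ remain.
Put B12 (11 ft³) in storage unit 4; 9 ft³ remain.
Put B13 (9 ft³) in storage unit 4; 0 ft³ remain.
Put B14 (48 ft³) in storage unit 5; 27 ft³ remain.
Put B15 (12 ft³) in storage unit 5; 15 ft³ remain.
Put B16 (16 ft³) in storage unit 6; 59 ft³ remain.
Put B17 (11 ft³) in storage unit 6; 48 ft³ remain.
Final storage units: [9,21,43] [12,9,49] [21,8,16,17] [55,11,9] [48,12] [16,11].

6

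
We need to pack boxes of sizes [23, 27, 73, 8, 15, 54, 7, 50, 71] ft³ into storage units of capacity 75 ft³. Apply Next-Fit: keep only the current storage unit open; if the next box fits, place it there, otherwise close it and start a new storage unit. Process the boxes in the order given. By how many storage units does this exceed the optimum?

1

Next-Fit: [23,27] [73] [8,15] [54,7] [50] [71] → 6 storage units.
Total size 328 ft³; any packing needs at least ⌈328/75⌉ = 5 storage units.
An optimal packing achieves that bound: [73] [71] [54,15] [50,23] [27,8,7] → 5 storage units.
Excess: 6 − 5 = 1.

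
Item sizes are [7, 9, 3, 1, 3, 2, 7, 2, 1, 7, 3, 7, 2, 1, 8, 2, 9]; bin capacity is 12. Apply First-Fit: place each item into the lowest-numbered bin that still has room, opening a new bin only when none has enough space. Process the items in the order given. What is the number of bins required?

7

bin 1: place 7, 5 left
bin 2: place 9, 3 left
bin 1: place 3, 2 left
bin 1: place 1, 1 left
bin 2: place 3, 0 left
bin 3: place 2, 10 left
bin 3: place 7, 3 left
bin 3: place 2, 1 left
bin 1: place 1, 0 left
bin 4: place 7, 5 left
bin 4: place 3, 2 left
bin 5: place 7, 5 left
bin 4: place 2, 0 left
bin 3: place 1, 0 left
bin 6: place 8, 4 left
bin 5: place 2, 3 left
bin 7: place 9, 3 left
Final bins: [7,3,1,1] [9,3] [2,7,2,1] [7,3,2] [7,2] [8] [9].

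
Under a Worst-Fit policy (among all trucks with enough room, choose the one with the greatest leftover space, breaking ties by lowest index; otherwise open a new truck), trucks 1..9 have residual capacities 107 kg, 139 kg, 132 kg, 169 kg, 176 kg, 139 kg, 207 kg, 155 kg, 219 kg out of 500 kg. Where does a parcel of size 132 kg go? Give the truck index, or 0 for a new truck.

Trucks with room: truck 2 (139 kg), truck 3 (132 kg), truck 4 (169 kg), truck 5 (176 kg), truck 6 (139 kg), truck 7 (207 kg), truck 8 (155 kg), truck 9 (219 kg).
Most room is truck 9 with 219 kg free.

9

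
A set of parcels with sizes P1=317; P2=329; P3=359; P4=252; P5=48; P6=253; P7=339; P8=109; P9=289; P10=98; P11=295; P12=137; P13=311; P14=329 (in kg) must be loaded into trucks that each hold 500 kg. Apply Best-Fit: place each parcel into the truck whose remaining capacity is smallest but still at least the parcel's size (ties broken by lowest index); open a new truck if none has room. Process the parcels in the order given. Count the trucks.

10

Put P1 (317 kg) in truck 1; 183 kg remain.
Put P2 (329 kg) in truck 2; 171 kg remain.
Put P3 (359 kg) in truck 3; 141 kg remain.
Put P4 (252 kg) in truck 4; 248 kg remain.
Put P5 (48 kg) in truck 3; 93 kg remain.
Put P6 (253 kg) in truck 5; 247 kg remain.
Put P7 (339 kg) in truck 6; 161 kg remain.
Put P8 (109 kg) in truck 6; 52 kg remain.
Put P9 (289 kg) in truck 7; 211 kg remain.
Put P10 (98 kg) in truck 2; 73 kg remain.
Put P11 (295 kg) in truck 8; 205 kg remain.
Put P12 (137 kg) in truck 1; 46 kg remain.
Put P13 (311 kg) in truck 9; 189 kg remain.
Put P14 (329 kg) in truck 10; 171 kg remain.
Final trucks: [317,137] [329,98] [359,48] [252] [253] [339,109] [289] [295] [311] [329].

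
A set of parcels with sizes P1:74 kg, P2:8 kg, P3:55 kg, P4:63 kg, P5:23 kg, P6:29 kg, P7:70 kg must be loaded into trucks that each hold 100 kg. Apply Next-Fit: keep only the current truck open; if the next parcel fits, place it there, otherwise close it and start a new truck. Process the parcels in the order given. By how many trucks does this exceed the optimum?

0

Next-Fit: [74,8] [55] [63,23] [29,70] → 4 trucks.
Total size 322 kg; any packing needs at least ⌈322/100⌉ = 4 trucks.
So 4 is already optimal.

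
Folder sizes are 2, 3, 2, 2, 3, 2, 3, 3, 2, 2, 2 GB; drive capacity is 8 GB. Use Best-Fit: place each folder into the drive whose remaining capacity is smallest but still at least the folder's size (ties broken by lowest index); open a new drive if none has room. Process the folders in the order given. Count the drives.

4 drives

2 GB → drive 1 (remaining 6 GB)
3 GB → drive 1 (remaining 3 GB)
2 GB → drive 1 (remaining 1 GB)
2 GB → drive 2 (remaining 6 GB)
3 GB → drive 2 (remaining 3 GB)
2 GB → drive 2 (remaining 1 GB)
3 GB → drive 3 (remaining 5 GB)
3 GB → drive 3 (remaining 2 GB)
2 GB → drive 3 (remaining 0 GB)
2 GB → drive 4 (remaining 6 GB)
2 GB → drive 4 (remaining 4 GB)
Final drives: [2,3,2] [2,3,2] [3,3,2] [2,2].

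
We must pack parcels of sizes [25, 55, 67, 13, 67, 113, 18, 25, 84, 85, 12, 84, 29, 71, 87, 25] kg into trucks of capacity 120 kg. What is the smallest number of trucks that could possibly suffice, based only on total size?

8

Total size = 25 + 55 + 67 + 13 + 67 + 113 + 18 + 25 + 84 + 85 + 12 + 84 + 29 + 71 + 87 + 25 = 860 kg.
⌈860 / 120⌉ = 8.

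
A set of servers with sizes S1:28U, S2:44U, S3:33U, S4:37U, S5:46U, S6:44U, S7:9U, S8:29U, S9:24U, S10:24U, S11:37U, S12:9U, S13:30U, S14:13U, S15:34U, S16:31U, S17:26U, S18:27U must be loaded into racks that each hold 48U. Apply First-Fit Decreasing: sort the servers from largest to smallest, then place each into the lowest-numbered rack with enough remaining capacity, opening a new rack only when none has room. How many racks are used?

14 racks

Sorted descending: 46, 44, 44, 37, 37, 34, 33, 31, 30, 29, 28, 27, 26, 24, 24, 13, 9, 9.
rack 1: place 46U, 2U left
rack 2: place 44U, 4U left
rack 3: place 44U, 4U left
rack 4: place 37U, 11U left
rack 5: place 37U, 11U left
rack 6: place 34U, 14U left
rack 7: place 33U, 15U left
rack 8: place 31U, 17U left
rack 9: place 30U, 18U left
rack 10: place 29U, 19U left
rack 11: place 28U, 20U left
rack 12: place 27U, 21U left
rack 13: place 26U, 22U left
rack 14: place 24U, 24U left
rack 14: place 24U, 0U left
rack 6: place 13U, 1U left
rack 4: place 9U, 2U left
rack 5: place 9U, 2U left
Final racks: [46] [44] [44] [37,9] [37,9] [34,13] [33] [31] [30] [29] [28] [27] [26] [24,24].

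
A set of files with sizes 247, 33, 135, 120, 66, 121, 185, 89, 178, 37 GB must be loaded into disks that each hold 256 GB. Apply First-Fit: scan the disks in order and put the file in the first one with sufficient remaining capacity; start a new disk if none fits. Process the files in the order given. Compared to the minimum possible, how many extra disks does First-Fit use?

1

First-Fit: [247] [33,135,66] [120,121] [185,37] [89] [178] → 6 disks.
Total size 1211 GB; any packing needs at least ⌈1211/256⌉ = 5 disks.
An optimal packing achieves that bound: [247] [185,66] [178,37,33] [135,121] [120,89] → 5 disks.
Excess: 6 − 5 = 1.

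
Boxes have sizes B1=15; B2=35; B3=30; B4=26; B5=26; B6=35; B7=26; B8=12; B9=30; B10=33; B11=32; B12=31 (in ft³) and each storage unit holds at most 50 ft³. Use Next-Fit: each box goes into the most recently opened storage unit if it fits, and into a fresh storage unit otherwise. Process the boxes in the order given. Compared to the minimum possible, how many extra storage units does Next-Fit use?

0

Next-Fit: [15,35] [30] [26] [26] [35] [26,12] [30] [33] [32] [31] → 10 storage units.
10 boxes exceed 25 ft³ (half the capacity), and no two of those can share a storage unit, so at least 10 storage units are needed.
So 10 is already optimal.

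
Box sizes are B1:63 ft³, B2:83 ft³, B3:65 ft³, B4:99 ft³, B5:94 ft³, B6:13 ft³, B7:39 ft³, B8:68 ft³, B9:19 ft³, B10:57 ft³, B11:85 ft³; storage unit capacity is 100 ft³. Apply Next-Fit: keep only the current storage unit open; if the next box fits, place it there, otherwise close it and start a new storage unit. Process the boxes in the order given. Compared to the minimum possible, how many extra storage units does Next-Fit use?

1

Next-Fit: [63] [83] [65] [99] [94] [13,39] [68,19] [57] [85] → 9 storage units.
8 boxes exceed 50 ft³ (half the capacity), and no two of those can share a storage unit, so at least 8 storage units are needed.
An optimal packing achieves that bound: [99] [94] [85,13] [83] [68,19] [65] [63] [57,39] → 8 storage units.
Excess: 9 − 8 = 1.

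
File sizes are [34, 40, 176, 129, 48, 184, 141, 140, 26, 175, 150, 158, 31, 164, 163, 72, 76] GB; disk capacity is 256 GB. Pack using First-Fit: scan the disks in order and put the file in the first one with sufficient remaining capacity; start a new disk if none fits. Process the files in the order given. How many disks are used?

10 disks

34 GB → disk 1 (remaining 222 GB)
40 GB → disk 1 (remaining 182 GB)
176 GB → disk 1 (remaining 6 GB)
129 GB → disk 2 (remaining 127 GB)
48 GB → disk 2 (remaining 79 GB)
184 GB → disk 3 (remaining 72 GB)
141 GB → disk 4 (remaining 115 GB)
140 GB → disk 5 (remaining 116 GB)
26 GB → disk 2 (remaining 53 GB)
175 GB → disk 6 (remaining 81 GB)
150 GB → disk 7 (remaining 106 GB)
158 GB → disk 8 (remaining 98 GB)
31 GB → disk 2 (remaining 22 GB)
164 GB → disk 9 (remaining 92 GB)
163 GB → disk 10 (remaining 93 GB)
72 GB → disk 3 (remaining 0 GB)
76 GB → disk 4 (remaining 39 GB)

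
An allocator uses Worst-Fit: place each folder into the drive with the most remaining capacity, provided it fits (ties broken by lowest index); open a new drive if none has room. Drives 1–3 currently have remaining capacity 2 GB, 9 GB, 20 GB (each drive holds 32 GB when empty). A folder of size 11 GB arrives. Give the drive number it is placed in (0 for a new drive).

3

Drives with room: drive 3 (20 GB).
Most room is drive 3 with 20 GB free.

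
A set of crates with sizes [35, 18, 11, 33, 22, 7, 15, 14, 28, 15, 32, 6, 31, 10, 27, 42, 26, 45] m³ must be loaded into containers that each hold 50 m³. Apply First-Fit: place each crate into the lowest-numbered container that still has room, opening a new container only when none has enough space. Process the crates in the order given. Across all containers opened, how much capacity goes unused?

83

container 1: place 35 m³, 15 m³ left
container 2: place 18 m³, 32 m³ left
container 1: place 11 m³, 4 m³ left
container 3: place 33 m³, 17 m³ left
container 2: place 22 m³, 10 m³ left
container 2: place 7 m³, 3 m³ left
container 3: place 15 m³, 2 m³ left
container 4: place 14 m³, 36 m³ left
container 4: place 28 m³, 8 m³ left
container 5: place 15 m³, 35 m³ left
container 5: place 32 m³, 3 m³ left
container 4: place 6 m³, 2 m³ left
container 6: place 31 m³, 19 m³ left
container 6: place 10 m³, 9 m³ left
container 7: place 27 m³, 23 m³ left
container 8: place 42 m³, 8 m³ left
container 9: place 26 m³, 24 m³ left
container 10: place 45 m³, 5 m³ left
10 containers × 50 m³ = 500 m³; used 417 m³; unused 83 m³.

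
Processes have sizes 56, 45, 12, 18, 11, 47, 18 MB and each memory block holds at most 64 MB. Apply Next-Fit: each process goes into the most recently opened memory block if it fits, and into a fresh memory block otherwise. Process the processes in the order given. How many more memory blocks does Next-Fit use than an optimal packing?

Next-Fit: [56] [45,12] [18,11] [47] [18] → 5 memory blocks.
Total size 207 MB; any packing needs at least ⌈207/64⌉ = 4 memory blocks.
An optimal packing achieves that bound: [56] [47,12] [45,18] [18,11] → 4 memory blocks.
Excess: 5 − 4 = 1.

1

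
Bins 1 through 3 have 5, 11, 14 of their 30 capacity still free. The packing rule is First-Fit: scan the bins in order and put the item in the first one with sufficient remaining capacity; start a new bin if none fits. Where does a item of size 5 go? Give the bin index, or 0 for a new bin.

Bins with room: bin 1 (5), bin 2 (11), bin 3 (14).
The first with room is bin 1.

1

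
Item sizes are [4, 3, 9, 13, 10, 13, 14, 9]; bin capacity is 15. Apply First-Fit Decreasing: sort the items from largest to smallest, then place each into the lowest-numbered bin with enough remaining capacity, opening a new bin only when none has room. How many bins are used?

6

Sorted descending: 14, 13, 13, 10, 9, 9, 4, 3.
14 → bin 1 (remaining 1)
13 → bin 2 (remaining 2)
13 → bin 3 (remaining 2)
10 → bin 4 (remaining 5)
9 → bin 5 (remaining 6)
9 → bin 6 (remaining 6)
4 → bin 4 (remaining 1)
3 → bin 5 (remaining 3)
Final bins: [14] [13] [13] [10,4] [9,3] [9].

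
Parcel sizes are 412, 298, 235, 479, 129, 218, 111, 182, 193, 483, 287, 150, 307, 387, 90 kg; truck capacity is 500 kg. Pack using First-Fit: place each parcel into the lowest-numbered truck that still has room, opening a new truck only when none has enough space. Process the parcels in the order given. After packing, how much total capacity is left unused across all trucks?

Put 412 kg in truck 1; 88 kg remain.
Put 298 kg in truck 2; 202 kg remain.
Put 235 kg in truck 3; 265 kg remain.
Put 479 kg in truck 4; 21 kg remain.
Put 129 kg in truck 2; 73 kg remain.
Put 218 kg in truck 3; 47 kg remain.
Put 111 kg in truck 5; 389 kg remain.
Put 182 kg in truck 5; 207 kg remain.
Put 193 kg in truck 5; 14 kg remain.
Put 483 kg in truck 6; 17 kg remain.
Put 287 kg in truck 7; 213 kg remain.
Put 150 kg in truck 7; 63 kg remain.
Put 307 kg in truck 8; 193 kg remain.
Put 387 kg in truck 9; 113 kg remain.
Put 90 kg in truck 8; 103 kg remain.
9 trucks × 500 kg = 4500 kg; used 3961 kg; unused 539 kg.

539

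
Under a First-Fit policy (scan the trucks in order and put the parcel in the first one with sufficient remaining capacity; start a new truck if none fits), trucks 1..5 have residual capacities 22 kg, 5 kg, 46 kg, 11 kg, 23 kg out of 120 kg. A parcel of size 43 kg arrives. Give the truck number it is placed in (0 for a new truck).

Trucks with room: truck 3 (46 kg).
The first with room is truck 3.

3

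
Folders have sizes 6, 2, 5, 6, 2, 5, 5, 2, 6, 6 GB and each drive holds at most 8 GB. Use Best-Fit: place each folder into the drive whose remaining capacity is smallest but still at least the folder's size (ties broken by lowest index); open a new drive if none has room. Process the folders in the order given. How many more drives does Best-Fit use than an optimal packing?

0

Best-Fit: [6,2] [5,2] [6,2] [5] [5] [6] [6] → 7 drives.
7 folders exceed 4 GB (half the capacity), and no two of those can share a drive, so at least 7 drives are needed.
So 7 is already optimal.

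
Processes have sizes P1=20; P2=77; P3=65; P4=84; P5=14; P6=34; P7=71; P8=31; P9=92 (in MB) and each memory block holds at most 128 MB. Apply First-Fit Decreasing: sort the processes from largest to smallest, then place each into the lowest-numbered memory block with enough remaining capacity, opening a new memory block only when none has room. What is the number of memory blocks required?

5

Sorted descending: 92, 84, 77, 71, 65, 34, 31, 20, 14.
memory block 1: place 92 MB, 36 MB left
memory block 2: place 84 MB, 44 MB left
memory block 3: place 77 MB, 51 MB left
memory block 4: place 71 MB, 57 MB left
memory block 5: place 65 MB, 63 MB left
memory block 1: place 34 MB, 2 MB left
memory block 2: place 31 MB, 13 MB left
memory block 3: place 20 MB, 31 MB left
memory block 3: place 14 MB, 17 MB left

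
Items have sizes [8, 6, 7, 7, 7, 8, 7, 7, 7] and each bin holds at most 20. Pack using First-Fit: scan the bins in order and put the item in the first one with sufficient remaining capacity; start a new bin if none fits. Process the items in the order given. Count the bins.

5

Put 8 in bin 1; 12 remain.
Put 6 in bin 1; 6 remain.
Put 7 in bin 2; 13 remain.
Put 7 in bin 2; 6 remain.
Put 7 in bin 3; 13 remain.
Put 8 in bin 3; 5 remain.
Put 7 in bin 4; 13 remain.
Put 7 in bin 4; 6 remain.
Put 7 in bin 5; 13 remain.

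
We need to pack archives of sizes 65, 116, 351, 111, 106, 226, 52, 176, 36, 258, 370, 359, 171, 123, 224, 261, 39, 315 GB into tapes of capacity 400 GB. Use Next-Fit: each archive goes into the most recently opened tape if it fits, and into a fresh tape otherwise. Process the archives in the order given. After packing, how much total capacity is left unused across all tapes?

tape 1: place 65 GB, 335 GB left
tape 1: place 116 GB, 219 GB left
tape 2: place 351 GB, 49 GB left
tape 3: place 111 GB, 289 GB left
tape 3: place 106 GB, 183 GB left
tape 4: place 226 GB, 174 GB left
tape 4: place 52 GB, 122 GB left
tape 5: place 176 GB, 224 GB left
tape 5: place 36 GB, 188 GB left
tape 6: place 258 GB, 142 GB left
tape 7: place 370 GB, 30 GB left
tape 8: place 359 GB, 41 GB left
tape 9: place 171 GB, 229 GB left
tape 9: place 123 GB, 106 GB left
tape 10: place 224 GB, 176 GB left
tape 11: place 261 GB, 139 GB left
tape 11: place 39 GB, 100 GB left
tape 12: place 315 GB, 85 GB left
12 tapes × 400 GB = 4800 GB; used 3359 GB; unused 1441 GB.

1441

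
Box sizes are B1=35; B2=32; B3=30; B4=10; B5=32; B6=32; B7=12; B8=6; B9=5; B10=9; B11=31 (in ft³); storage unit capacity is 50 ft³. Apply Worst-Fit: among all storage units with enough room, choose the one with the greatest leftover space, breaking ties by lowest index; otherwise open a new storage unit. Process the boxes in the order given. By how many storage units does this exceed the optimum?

0

Worst-Fit: [35,9] [32,12] [30,10] [32,6] [32,5] [31] → 6 storage units.
6 boxes exceed 25 ft³ (half the capacity), and no two of those can share a storage unit, so at least 6 storage units are needed.
So 6 is already optimal.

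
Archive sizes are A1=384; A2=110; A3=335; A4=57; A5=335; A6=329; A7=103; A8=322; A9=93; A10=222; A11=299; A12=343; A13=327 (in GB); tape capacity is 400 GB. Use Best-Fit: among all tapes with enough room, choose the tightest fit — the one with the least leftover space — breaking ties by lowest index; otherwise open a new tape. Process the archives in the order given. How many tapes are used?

10

Put A1 (384 GB) in tape 1; 16 GB remain.
Put A2 (110 GB) in tape 2; 290 GB remain.
Put A3 (335 GB) in tape 3; 65 GB remain.
Put A4 (57 GB) in tape 3; 8 GB remain.
Put A5 (335 GB) in tape 4; 65 GB remain.
Put A6 (329 GB) in tape 5; 71 GB remain.
Put A7 (103 GB) in tape 2; 187 GB remain.
Put A8 (322 GB) in tape 6; 78 GB remain.
Put A9 (93 GB) in tape 2; 94 GB remain.
Put A10 (222 GB) in tape 7; 178 GB remain.
Put A11 (299 GB) in tape 8; 101 GB remain.
Put A12 (343 GB) in tape 9; 57 GB remain.
Put A13 (327 GB) in tape 10; 73 GB remain.
Final tapes: [384] [110,103,93] [335,57] [335] [329] [322] [222] [299] [343] [327].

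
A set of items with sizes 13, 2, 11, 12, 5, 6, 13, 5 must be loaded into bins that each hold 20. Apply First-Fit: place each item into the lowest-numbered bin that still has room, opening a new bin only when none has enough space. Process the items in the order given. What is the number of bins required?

4 bins

bin 1: place 13, 7 left
bin 1: place 2, 5 left
bin 2: place 11, 9 left
bin 3: place 12, 8 left
bin 1: place 5, 0 left
bin 2: place 6, 3 left
bin 4: place 13, 7 left
bin 3: place 5, 3 left
Final bins: [13,2,5] [11,6] [12,5] [13].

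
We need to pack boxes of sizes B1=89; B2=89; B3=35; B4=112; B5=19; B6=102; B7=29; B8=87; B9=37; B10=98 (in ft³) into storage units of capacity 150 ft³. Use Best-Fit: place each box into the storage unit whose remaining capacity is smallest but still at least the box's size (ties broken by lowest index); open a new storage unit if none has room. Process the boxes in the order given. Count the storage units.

Put B1 (89 ft³) in storage unit 1; 61 ft³ remain.
Put B2 (89 ft³) in storage unit 2; 61 ft³ remain.
Put B3 (35 ft³) in storage unit 1; 26 ft³ remain.
Put B4 (112 ft³) in storage unit 3; 38 ft³ remain.
Put B5 (19 ft³) in storage unit 1; 7 ft³ remain.
Put B6 (102 ft³) in storage unit 4; 48 ft³ remain.
Put B7 (29 ft³) in storage unit 3; 9 ft³ remain.
Put B8 (87 ft³) in storage unit 5; 63 ft³ remain.
Put B9 (37 ft³) in storage unit 4; 11 ft³ remain.
Put B10 (98 ft³) in storage unit 6; 52 ft³ remain.

6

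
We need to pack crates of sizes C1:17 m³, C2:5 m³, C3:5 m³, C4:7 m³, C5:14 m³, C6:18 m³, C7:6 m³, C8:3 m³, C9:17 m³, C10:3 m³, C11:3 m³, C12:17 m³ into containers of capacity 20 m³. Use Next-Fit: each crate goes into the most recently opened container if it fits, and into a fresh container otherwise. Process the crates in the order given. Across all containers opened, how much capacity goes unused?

Put C1 (17 m³) in container 1; 3 m³ remain.
Put C2 (5 m³) in container 2; 15 m³ remain.
Put C3 (5 m³) in container 2; 10 m³ remain.
Put C4 (7 m³) in container 2; 3 m³ remain.
Put C5 (14 m³) in container 3; 6 m³ remain.
Put C6 (18 m³) in container 4; 2 m³ remain.
Put C7 (6 m³) in container 5; 14 m³ remain.
Put C8 (3 m³) in container 5; 11 m³ remain.
Put C9 (17 m³) in container 6; 3 m³ remain.
Put C10 (3 m³) in container 6; 0 m³ remain.
Put C11 (3 m³) in container 7; 17 m³ remain.
Put C12 (17 m³) in container 7; 0 m³ remain.
7 containers × 20 m³ = 140 m³; used 115 m³; unused 25 m³.

25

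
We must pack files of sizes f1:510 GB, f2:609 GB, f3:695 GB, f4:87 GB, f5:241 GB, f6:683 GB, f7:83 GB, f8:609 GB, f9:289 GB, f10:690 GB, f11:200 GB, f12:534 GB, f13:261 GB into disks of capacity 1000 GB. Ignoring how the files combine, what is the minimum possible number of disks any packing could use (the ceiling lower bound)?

6

Total size = 510 + 609 + 695 + 87 + 241 + 683 + 83 + 609 + 289 + 690 + 200 + 534 + 261 = 5491 GB.
⌈5491 / 1000⌉ = 6.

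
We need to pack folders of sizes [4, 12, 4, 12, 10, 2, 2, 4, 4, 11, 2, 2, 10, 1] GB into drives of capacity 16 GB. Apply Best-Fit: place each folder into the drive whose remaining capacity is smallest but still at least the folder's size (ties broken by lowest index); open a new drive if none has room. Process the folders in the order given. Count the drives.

6

Put 4 GB in drive 1; 12 GB remain.
Put 12 GB in drive 1; 0 GB remain.
Put 4 GB in drive 2; 12 GB remain.
Put 12 GB in drive 2; 0 GB remain.
Put 10 GB in drive 3; 6 GB remain.
Put 2 GB in drive 3; 4 GB remain.
Put 2 GB in drive 3; 2 GB remain.
Put 4 GB in drive 4; 12 GB remain.
Put 4 GB in drive 4; 8 GB remain.
Put 11 GB in drive 5; 5 GB remain.
Put 2 GB in drive 3; 0 GB remain.
Put 2 GB in drive 5; 3 GB remain.
Put 10 GB in drive 6; 6 GB remain.
Put 1 GB in drive 5; 2 GB remain.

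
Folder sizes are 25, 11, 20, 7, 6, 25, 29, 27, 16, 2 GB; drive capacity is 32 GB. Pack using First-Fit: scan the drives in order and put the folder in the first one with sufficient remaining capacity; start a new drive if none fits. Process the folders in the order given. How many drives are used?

6

drive 1: place 25 GB, 7 GB left
drive 2: place 11 GB, 21 GB left
drive 2: place 20 GB, 1 GB left
drive 1: place 7 GB, 0 GB left
drive 3: place 6 GB, 26 GB left
drive 3: place 25 GB, 1 GB left
drive 4: place 29 GB, 3 GB left
drive 5: place 27 GB, 5 GB left
drive 6: place 16 GB, 16 GB left
drive 4: place 2 GB, 1 GB left
Final drives: [25,7] [11,20] [6,25] [29,2] [27] [16].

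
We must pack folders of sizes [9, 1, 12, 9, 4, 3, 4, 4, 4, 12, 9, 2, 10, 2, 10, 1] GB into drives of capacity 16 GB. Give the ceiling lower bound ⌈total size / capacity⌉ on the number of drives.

Total size = 9 + 1 + 12 + 9 + 4 + 3 + 4 + 4 + 4 + 12 + 9 + 2 + 10 + 2 + 10 + 1 = 96 GB.
⌈96 / 16⌉ = 6.

6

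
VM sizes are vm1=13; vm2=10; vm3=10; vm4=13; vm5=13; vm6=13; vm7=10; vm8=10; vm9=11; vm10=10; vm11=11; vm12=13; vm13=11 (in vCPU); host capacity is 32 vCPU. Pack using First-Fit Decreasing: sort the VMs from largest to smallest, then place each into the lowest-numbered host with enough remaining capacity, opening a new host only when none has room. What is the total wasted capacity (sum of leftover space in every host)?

Sorted descending: 13, 13, 13, 13, 13, 11, 11, 11, 10, 10, 10, 10, 10.
Put 13 vCPU in host 1; 19 vCPU remain.
Put 13 vCPU in host 1; 6 vCPU remain.
Put 13 vCPU in host 2; 19 vCPU remain.
Put 13 vCPU in host 2; 6 vCPU remain.
Put 13 vCPU in host 3; 19 vCPU remain.
Put 11 vCPU in host 3; 8 vCPU remain.
Put 11 vCPU in host 4; 21 vCPU remain.
Put 11 vCPU in host 4; 10 vCPU remain.
Put 10 vCPU in host 4; 0 vCPU remain.
Put 10 vCPU in host 5; 22 vCPU remain.
Put 10 vCPU in host 5; 12 vCPU remain.
Put 10 vCPU in host 5; 2 vCPU remain.
Put 10 vCPU in host 6; 22 vCPU remain.
6 hosts × 32 vCPU = 192 vCPU; used 148 vCPU; unused 44 vCPU.

44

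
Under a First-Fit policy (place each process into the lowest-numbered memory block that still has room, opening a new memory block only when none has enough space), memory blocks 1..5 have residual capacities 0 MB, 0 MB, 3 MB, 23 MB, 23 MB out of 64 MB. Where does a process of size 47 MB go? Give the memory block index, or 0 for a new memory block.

0

No memory block has ≥ 47 MB free, so a new memory block is opened.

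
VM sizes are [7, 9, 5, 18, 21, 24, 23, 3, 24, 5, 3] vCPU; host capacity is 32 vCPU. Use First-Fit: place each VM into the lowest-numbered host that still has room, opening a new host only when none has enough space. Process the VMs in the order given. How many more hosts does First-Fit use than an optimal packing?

1

First-Fit: [7,9,5,3,5,3] [18] [21] [24] [23] [24] → 6 hosts.
Total size 142 vCPU; any packing needs at least ⌈142/32⌉ = 5 hosts.
An optimal packing achieves that bound: [24,7] [24,5,3] [23,9] [21,5,3] [18] → 5 hosts.
Excess: 6 − 5 = 1.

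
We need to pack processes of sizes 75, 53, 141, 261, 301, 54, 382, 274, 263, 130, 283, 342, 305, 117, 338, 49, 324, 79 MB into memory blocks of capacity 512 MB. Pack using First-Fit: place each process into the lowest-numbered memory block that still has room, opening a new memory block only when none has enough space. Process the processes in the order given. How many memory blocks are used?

11 memory blocks

Put 75 MB in memory block 1; 437 MB remain.
Put 53 MB in memory block 1; 384 MB remain.
Put 141 MB in memory block 1; 243 MB remain.
Put 261 MB in memory block 2; 251 MB remain.
Put 301 MB in memory block 3; 211 MB remain.
Put 54 MB in memory block 1; 189 MB remain.
Put 382 MB in memory block 4; 130 MB remain.
Put 274 MB in memory block 5; 238 MB remain.
Put 263 MB in memory block 6; 249 MB remain.
Put 130 MB in memory block 1; 59 MB remain.
Put 283 MB in memory block 7; 229 MB remain.
Put 342 MB in memory block 8; 170 MB remain.
Put 305 MB in memory block 9; 207 MB remain.
Put 117 MB in memory block 2; 134 MB remain.
Put 338 MB in memory block 10; 174 MB remain.
Put 49 MB in memory block 1; 10 MB remain.
Put 324 MB in memory block 11; 188 MB remain.
Put 79 MB in memory block 2; 55 MB remain.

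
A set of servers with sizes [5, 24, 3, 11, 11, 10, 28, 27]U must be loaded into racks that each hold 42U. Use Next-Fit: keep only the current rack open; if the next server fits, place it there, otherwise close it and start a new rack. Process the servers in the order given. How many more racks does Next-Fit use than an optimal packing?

Next-Fit: [5,24,3] [11,11,10] [28] [27] → 4 racks.
Total size 119U; any packing needs at least ⌈119/42⌉ = 3 racks.
An optimal packing achieves that bound: [28,11,3] [27,11] [24,10,5] → 3 racks.
Excess: 4 − 3 = 1.

1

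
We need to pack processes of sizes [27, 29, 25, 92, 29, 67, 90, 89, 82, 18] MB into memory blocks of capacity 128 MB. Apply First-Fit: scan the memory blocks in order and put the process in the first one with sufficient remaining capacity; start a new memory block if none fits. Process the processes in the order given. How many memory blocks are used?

6 memory blocks

27 MB → memory block 1 (remaining 101 MB)
29 MB → memory block 1 (remaining 72 MB)
25 MB → memory block 1 (remaining 47 MB)
92 MB → memory block 2 (remaining 36 MB)
29 MB → memory block 1 (remaining 18 MB)
67 MB → memory block 3 (remaining 61 MB)
90 MB → memory block 4 (remaining 38 MB)
89 MB → memory block 5 (remaining 39 MB)
82 MB → memory block 6 (remaining 46 MB)
18 MB → memory block 1 (remaining 0 MB)
Final memory blocks: [27,29,25,29,18] [92] [67] [90] [89] [82].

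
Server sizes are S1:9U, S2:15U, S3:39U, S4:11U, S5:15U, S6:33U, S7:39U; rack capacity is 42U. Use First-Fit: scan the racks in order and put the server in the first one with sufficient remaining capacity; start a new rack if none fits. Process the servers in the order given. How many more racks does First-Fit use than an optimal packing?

First-Fit: [9,15,11] [39] [15] [33] [39] → 5 racks.
Total size 161U; any packing needs at least ⌈161/42⌉ = 4 racks.
An optimal packing achieves that bound: [39] [39] [33,9] [15,15,11] → 4 racks.
Excess: 5 − 4 = 1.

1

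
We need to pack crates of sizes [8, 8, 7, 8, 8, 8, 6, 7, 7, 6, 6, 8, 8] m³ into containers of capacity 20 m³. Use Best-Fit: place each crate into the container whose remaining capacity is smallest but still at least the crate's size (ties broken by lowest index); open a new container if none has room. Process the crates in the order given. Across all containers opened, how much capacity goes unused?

25

8 m³ → container 1 (remaining 12 m³)
8 m³ → container 1 (remaining 4 m³)
7 m³ → container 2 (remaining 13 m³)
8 m³ → container 2 (remaining 5 m³)
8 m³ → container 3 (remaining 12 m³)
8 m³ → container 3 (remaining 4 m³)
6 m³ → container 4 (remaining 14 m³)
7 m³ → container 4 (remaining 7 m³)
7 m³ → container 4 (remaining 0 m³)
6 m³ → container 5 (remaining 14 m³)
6 m³ → container 5 (remaining 8 m³)
8 m³ → container 5 (remaining 0 m³)
8 m³ → container 6 (remaining 12 m³)
6 containers × 20 m³ = 120 m³; used 95 m³; unused 25 m³.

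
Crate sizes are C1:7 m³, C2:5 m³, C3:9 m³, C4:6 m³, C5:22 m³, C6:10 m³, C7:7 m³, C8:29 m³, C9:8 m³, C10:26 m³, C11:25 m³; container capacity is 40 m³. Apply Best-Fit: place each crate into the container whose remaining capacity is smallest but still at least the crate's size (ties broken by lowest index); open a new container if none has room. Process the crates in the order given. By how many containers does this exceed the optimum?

1

Best-Fit: [7,5,9,6,10] [22,7,8] [29] [26] [25] → 5 containers.
Total size 154 m³; any packing needs at least ⌈154/40⌉ = 4 containers.
An optimal packing achieves that bound: [29,10] [26,9,5] [25,8,7] [22,7,6] → 4 containers.
Excess: 5 − 4 = 1.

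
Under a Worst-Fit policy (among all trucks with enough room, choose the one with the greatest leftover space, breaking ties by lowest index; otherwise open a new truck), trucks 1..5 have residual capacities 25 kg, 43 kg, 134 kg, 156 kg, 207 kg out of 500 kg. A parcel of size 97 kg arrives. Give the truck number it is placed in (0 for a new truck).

5

Trucks with room: truck 3 (134 kg), truck 4 (156 kg), truck 5 (207 kg).
Most room is truck 5 with 207 kg free.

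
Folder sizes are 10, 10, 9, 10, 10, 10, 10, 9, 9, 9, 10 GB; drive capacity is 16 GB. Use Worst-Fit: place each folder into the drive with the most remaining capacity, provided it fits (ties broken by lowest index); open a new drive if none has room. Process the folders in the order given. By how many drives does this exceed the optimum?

Worst-Fit: [10] [10] [9] [10] [10] [10] [10] [9] [9] [9] [10] → 11 drives.
11 folders exceed 8 GB (half the capacity), and no two of those can share a drive, so at least 11 drives are needed.
So 11 is already optimal.

0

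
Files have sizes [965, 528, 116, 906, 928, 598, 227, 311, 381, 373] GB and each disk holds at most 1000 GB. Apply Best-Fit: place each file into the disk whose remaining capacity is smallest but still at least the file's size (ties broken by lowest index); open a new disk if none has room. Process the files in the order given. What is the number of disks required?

6 disks

Put 965 GB in disk 1; 35 GB remain.
Put 528 GB in disk 2; 472 GB remain.
Put 116 GB in disk 2; 356 GB remain.
Put 906 GB in disk 3; 94 GB remain.
Put 928 GB in disk 4; 72 GB remain.
Put 598 GB in disk 5; 402 GB remain.
Put 227 GB in disk 2; 129 GB remain.
Put 311 GB in disk 5; 91 GB remain.
Put 381 GB in disk 6; 619 GB remain.
Put 373 GB in disk 6; 246 GB remain.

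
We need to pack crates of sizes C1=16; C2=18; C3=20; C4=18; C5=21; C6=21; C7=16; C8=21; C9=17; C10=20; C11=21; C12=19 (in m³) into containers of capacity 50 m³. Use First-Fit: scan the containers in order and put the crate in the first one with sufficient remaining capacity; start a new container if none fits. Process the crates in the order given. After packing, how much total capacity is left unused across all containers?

C1 (16 m³) → container 1 (remaining 34 m³)
C2 (18 m³) → container 1 (remaining 16 m³)
C3 (20 m³) → container 2 (remaining 30 m³)
C4 (18 m³) → container 2 (remaining 12 m³)
C5 (21 m³) → container 3 (remaining 29 m³)
C6 (21 m³) → container 3 (remaining 8 m³)
C7 (16 m³) → container 1 (remaining 0 m³)
C8 (21 m³) → container 4 (remaining 29 m³)
C9 (17 m³) → container 4 (remaining 12 m³)
C10 (20 m³) → container 5 (remaining 30 m³)
C11 (21 m³) → container 5 (remaining 9 m³)
C12 (19 m³) → container 6 (remaining 31 m³)
6 containers × 50 m³ = 300 m³; used 228 m³; unused 72 m³.

72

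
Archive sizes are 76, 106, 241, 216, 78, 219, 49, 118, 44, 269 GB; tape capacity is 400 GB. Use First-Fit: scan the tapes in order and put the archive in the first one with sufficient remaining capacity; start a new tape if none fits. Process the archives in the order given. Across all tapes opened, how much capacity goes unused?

Put 76 GB in tape 1; 324 GB remain.
Put 106 GB in tape 1; 218 GB remain.
Put 241 GB in tape 2; 159 GB remain.
Put 216 GB in tape 1; 2 GB remain.
Put 78 GB in tape 2; 81 GB remain.
Put 219 GB in tape 3; 181 GB remain.
Put 49 GB in tape 2; 32 GB remain.
Put 118 GB in tape 3; 63 GB remain.
Put 44 GB in tape 3; 19 GB remain.
Put 269 GB in tape 4; 131 GB remain.
4 tapes × 400 GB = 1600 GB; used 1416 GB; unused 184 GB.

184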